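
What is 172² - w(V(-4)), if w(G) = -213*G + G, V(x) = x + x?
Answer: 27888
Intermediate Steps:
V(x) = 2*x
w(G) = -212*G
172² - w(V(-4)) = 172² - (-212)*2*(-4) = 29584 - (-212)*(-8) = 29584 - 1*1696 = 29584 - 1696 = 27888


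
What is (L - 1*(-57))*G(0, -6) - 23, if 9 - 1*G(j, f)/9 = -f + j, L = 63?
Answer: 3217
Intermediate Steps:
G(j, f) = 81 - 9*j + 9*f (G(j, f) = 81 - 9*(-f + j) = 81 - 9*(j - f) = 81 + (-9*j + 9*f) = 81 - 9*j + 9*f)
(L - 1*(-57))*G(0, -6) - 23 = (63 - 1*(-57))*(81 - 9*0 + 9*(-6)) - 23 = (63 + 57)*(81 + 0 - 54) - 23 = 120*27 - 23 = 3240 - 23 = 3217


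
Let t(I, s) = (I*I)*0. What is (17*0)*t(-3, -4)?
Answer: 0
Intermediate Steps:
t(I, s) = 0 (t(I, s) = I²*0 = 0)
(17*0)*t(-3, -4) = (17*0)*0 = 0*0 = 0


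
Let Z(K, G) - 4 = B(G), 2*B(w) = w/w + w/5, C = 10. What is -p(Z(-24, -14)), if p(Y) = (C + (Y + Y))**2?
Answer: -6561/25 ≈ -262.44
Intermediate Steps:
B(w) = 1/2 + w/10 (B(w) = (w/w + w/5)/2 = (1 + w*(1/5))/2 = (1 + w/5)/2 = 1/2 + w/10)
Z(K, G) = 9/2 + G/10 (Z(K, G) = 4 + (1/2 + G/10) = 9/2 + G/10)
p(Y) = (10 + 2*Y)**2 (p(Y) = (10 + (Y + Y))**2 = (10 + 2*Y)**2)
-p(Z(-24, -14)) = -4*(5 + (9/2 + (1/10)*(-14)))**2 = -4*(5 + (9/2 - 7/5))**2 = -4*(5 + 31/10)**2 = -4*(81/10)**2 = -4*6561/100 = -1*6561/25 = -6561/25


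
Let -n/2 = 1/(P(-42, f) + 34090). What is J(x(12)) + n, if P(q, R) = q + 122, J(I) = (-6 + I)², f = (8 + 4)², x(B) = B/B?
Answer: 427124/17085 ≈ 25.000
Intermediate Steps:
x(B) = 1
f = 144 (f = 12² = 144)
P(q, R) = 122 + q
n = -1/17085 (n = -2/((122 - 42) + 34090) = -2/(80 + 34090) = -2/34170 = -2*1/34170 = -1/17085 ≈ -5.8531e-5)
J(x(12)) + n = (-6 + 1)² - 1/17085 = (-5)² - 1/17085 = 25 - 1/17085 = 427124/17085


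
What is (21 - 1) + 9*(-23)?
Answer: -187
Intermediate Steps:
(21 - 1) + 9*(-23) = 20 - 207 = -187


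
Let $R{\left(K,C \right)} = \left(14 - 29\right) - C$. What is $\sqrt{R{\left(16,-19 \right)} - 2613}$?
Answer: $i \sqrt{2609} \approx 51.078 i$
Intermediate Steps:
$R{\left(K,C \right)} = -15 - C$ ($R{\left(K,C \right)} = \left(14 - 29\right) - C = -15 - C$)
$\sqrt{R{\left(16,-19 \right)} - 2613} = \sqrt{\left(-15 - -19\right) - 2613} = \sqrt{\left(-15 + 19\right) - 2613} = \sqrt{4 - 2613} = \sqrt{-2609} = i \sqrt{2609}$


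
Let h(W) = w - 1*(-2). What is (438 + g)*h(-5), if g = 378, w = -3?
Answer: -816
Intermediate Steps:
h(W) = -1 (h(W) = -3 - 1*(-2) = -3 + 2 = -1)
(438 + g)*h(-5) = (438 + 378)*(-1) = 816*(-1) = -816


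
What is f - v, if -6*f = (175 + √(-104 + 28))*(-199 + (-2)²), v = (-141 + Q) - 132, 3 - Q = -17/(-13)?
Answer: 154929/26 + 65*I*√19 ≈ 5958.8 + 283.33*I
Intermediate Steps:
Q = 22/13 (Q = 3 - (-17)/(-13) = 3 - (-17)*(-1)/13 = 3 - 1*17/13 = 3 - 17/13 = 22/13 ≈ 1.6923)
v = -3527/13 (v = (-141 + 22/13) - 132 = -1811/13 - 132 = -3527/13 ≈ -271.31)
f = 11375/2 + 65*I*√19 (f = -(175 + √(-104 + 28))*(-199 + (-2)²)/6 = -(175 + √(-76))*(-199 + 4)/6 = -(175 + 2*I*√19)*(-195)/6 = -(-34125 - 390*I*√19)/6 = 11375/2 + 65*I*√19 ≈ 5687.5 + 283.33*I)
f - v = (11375/2 + 65*I*√19) - 1*(-3527/13) = (11375/2 + 65*I*√19) + 3527/13 = 154929/26 + 65*I*√19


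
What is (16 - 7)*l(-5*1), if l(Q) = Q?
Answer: -45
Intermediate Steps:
(16 - 7)*l(-5*1) = (16 - 7)*(-5*1) = 9*(-5) = -45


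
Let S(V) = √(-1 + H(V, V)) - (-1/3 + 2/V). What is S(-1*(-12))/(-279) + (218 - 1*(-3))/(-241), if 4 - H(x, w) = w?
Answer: -370195/403434 - I/93 ≈ -0.91761 - 0.010753*I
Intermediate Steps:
H(x, w) = 4 - w
S(V) = ⅓ + √(3 - V) - 2/V (S(V) = √(-1 + (4 - V)) - (-1/3 + 2/V) = √(3 - V) - (-1*⅓ + 2/V) = √(3 - V) - (-⅓ + 2/V) = √(3 - V) + (⅓ - 2/V) = ⅓ + √(3 - V) - 2/V)
S(-1*(-12))/(-279) + (218 - 1*(-3))/(-241) = (⅓ + √(3 - (-1)*(-12)) - 2/((-1*(-12))))/(-279) + (218 - 1*(-3))/(-241) = (⅓ + √(3 - 1*12) - 2/12)*(-1/279) + (218 + 3)*(-1/241) = (⅓ + √(3 - 12) - 2*1/12)*(-1/279) + 221*(-1/241) = (⅓ + √(-9) - ⅙)*(-1/279) - 221/241 = (⅓ + 3*I - ⅙)*(-1/279) - 221/241 = (⅙ + 3*I)*(-1/279) - 221/241 = (-1/1674 - I/93) - 221/241 = -370195/403434 - I/93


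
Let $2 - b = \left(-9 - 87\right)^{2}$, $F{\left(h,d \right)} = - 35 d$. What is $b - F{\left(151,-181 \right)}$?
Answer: $-15549$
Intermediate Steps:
$b = -9214$ ($b = 2 - \left(-9 - 87\right)^{2} = 2 - \left(-96\right)^{2} = 2 - 9216 = -9214$)
$b - F{\left(151,-181 \right)} = -9214 - \left(-35\right) \left(-181\right) = -9214 - 6335 = -15549$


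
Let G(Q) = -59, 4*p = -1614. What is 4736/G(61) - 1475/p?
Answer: -3647902/47613 ≈ -76.616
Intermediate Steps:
p = -807/2 (p = (1/4)*(-1614) = -807/2 ≈ -403.50)
4736/G(61) - 1475/p = 4736/(-59) - 1475/(-807/2) = 4736*(-1/59) - 1475*(-2/807) = -4736/59 + 2950/807 = -3647902/47613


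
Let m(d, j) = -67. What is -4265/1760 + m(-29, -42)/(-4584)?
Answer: -485821/201696 ≈ -2.4087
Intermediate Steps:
-4265/1760 + m(-29, -42)/(-4584) = -4265/1760 - 67/(-4584) = -4265*1/1760 - 67*(-1/4584) = -853/352 + 67/4584 = -485821/201696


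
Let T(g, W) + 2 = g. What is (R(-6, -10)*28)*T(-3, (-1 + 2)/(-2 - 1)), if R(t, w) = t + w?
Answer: 2240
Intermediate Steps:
T(g, W) = -2 + g
(R(-6, -10)*28)*T(-3, (-1 + 2)/(-2 - 1)) = ((-6 - 10)*28)*(-2 - 3) = -16*28*(-5) = -448*(-5) = 2240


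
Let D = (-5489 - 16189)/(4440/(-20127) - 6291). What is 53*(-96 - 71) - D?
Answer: -373726666651/42207799 ≈ -8854.4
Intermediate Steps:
D = 145437702/42207799 (D = -21678/(4440*(-1/20127) - 6291) = -21678/(-1480/6709 - 6291) = -21678/(-42207799/6709) = -21678*(-6709/42207799) = 145437702/42207799 ≈ 3.4458)
53*(-96 - 71) - D = 53*(-96 - 71) - 1*145437702/42207799 = 53*(-167) - 145437702/42207799 = -8851 - 145437702/42207799 = -373726666651/42207799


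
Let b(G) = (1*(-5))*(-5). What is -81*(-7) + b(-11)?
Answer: 592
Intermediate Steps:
b(G) = 25 (b(G) = -5*(-5) = 25)
-81*(-7) + b(-11) = -81*(-7) + 25 = 567 + 25 = 592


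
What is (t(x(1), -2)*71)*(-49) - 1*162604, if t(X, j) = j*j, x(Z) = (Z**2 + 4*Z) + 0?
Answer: -176520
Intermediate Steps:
x(Z) = Z**2 + 4*Z
t(X, j) = j**2
(t(x(1), -2)*71)*(-49) - 1*162604 = ((-2)**2*71)*(-49) - 1*162604 = (4*71)*(-49) - 162604 = 284*(-49) - 162604 = -13916 - 162604 = -176520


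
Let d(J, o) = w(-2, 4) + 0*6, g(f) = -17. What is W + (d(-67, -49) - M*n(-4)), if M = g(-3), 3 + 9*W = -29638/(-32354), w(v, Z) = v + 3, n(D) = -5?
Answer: -1751932/20799 ≈ -84.232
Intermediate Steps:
w(v, Z) = 3 + v
d(J, o) = 1 (d(J, o) = (3 - 2) + 0*6 = 1 + 0 = 1)
W = -4816/20799 (W = -1/3 + (-29638/(-32354))/9 = -1/3 + (-29638*(-1/32354))/9 = -1/3 + (1/9)*(2117/2311) = -1/3 + 2117/20799 = -4816/20799 ≈ -0.23155)
M = -17
W + (d(-67, -49) - M*n(-4)) = -4816/20799 + (1 - (-17)*(-5)) = -4816/20799 + (1 - 1*85) = -4816/20799 + (1 - 85) = -4816/20799 - 84 = -1751932/20799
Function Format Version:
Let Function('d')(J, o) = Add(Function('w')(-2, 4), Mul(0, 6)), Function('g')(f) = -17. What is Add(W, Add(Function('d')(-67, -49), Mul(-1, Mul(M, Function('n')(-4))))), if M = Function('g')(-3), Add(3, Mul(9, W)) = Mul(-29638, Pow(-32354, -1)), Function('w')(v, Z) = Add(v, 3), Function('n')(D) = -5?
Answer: Rational(-1751932, 20799) ≈ -84.232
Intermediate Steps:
Function('w')(v, Z) = Add(3, v)
Function('d')(J, o) = 1 (Function('d')(J, o) = Add(Add(3, -2), Mul(0, 6)) = Add(1, 0) = 1)
W = Rational(-4816, 20799) (W = Add(Rational(-1, 3), Mul(Rational(1, 9), Mul(-29638, Pow(-32354, -1)))) = Add(Rational(-1, 3), Mul(Rational(1, 9), Mul(-29638, Rational(-1, 32354)))) = Add(Rational(-1, 3), Mul(Rational(1, 9), Rational(2117, 2311))) = Add(Rational(-1, 3), Rational(2117, 20799)) = Rational(-4816, 20799) ≈ -0.23155)
M = -17
Add(W, Add(Function('d')(-67, -49), Mul(-1, Mul(M, Function('n')(-4))))) = Add(Rational(-4816, 20799), Add(1, Mul(-1, Mul(-17, -5)))) = Add(Rational(-4816, 20799), Add(1, Mul(-1, 85))) = Add(Rational(-4816, 20799), Add(1, -85)) = Add(Rational(-4816, 20799), -84) = Rational(-1751932, 20799)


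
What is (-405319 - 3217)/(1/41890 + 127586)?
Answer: -17113573040/5344577541 ≈ -3.2020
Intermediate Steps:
(-405319 - 3217)/(1/41890 + 127586) = -408536/(1/41890 + 127586) = -408536/5344577541/41890 = -408536*41890/5344577541 = -17113573040/5344577541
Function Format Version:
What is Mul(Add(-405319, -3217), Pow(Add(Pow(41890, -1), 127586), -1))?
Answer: Rational(-17113573040, 5344577541) ≈ -3.2020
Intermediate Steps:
Mul(Add(-405319, -3217), Pow(Add(Pow(41890, -1), 127586), -1)) = Mul(-408536, Pow(Add(Rational(1, 41890), 127586), -1)) = Mul(-408536, Pow(Rational(5344577541, 41890), -1)) = Mul(-408536, Rational(41890, 5344577541)) = Rational(-17113573040, 5344577541)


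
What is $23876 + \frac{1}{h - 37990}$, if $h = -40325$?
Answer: $\frac{1869848939}{78315} \approx 23876.0$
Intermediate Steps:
$23876 + \frac{1}{h - 37990} = 23876 + \frac{1}{-40325 - 37990} = 23876 + \frac{1}{-78315} = 23876 - \frac{1}{78315} = \frac{1869848939}{78315}$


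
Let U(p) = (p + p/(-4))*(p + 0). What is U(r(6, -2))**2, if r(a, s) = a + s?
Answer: 144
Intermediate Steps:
U(p) = 3*p**2/4 (U(p) = (p + p*(-1/4))*p = (p - p/4)*p = (3*p/4)*p = 3*p**2/4)
U(r(6, -2))**2 = (3*(6 - 2)**2/4)**2 = ((3/4)*4**2)**2 = ((3/4)*16)**2 = 12**2 = 144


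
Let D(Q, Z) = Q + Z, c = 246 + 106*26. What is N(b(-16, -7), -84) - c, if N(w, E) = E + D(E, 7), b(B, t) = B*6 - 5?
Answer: -3163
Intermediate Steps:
c = 3002 (c = 246 + 2756 = 3002)
b(B, t) = -5 + 6*B (b(B, t) = 6*B - 5 = -5 + 6*B)
N(w, E) = 7 + 2*E (N(w, E) = E + (E + 7) = E + (7 + E) = 7 + 2*E)
N(b(-16, -7), -84) - c = (7 + 2*(-84)) - 1*3002 = (7 - 168) - 3002 = -161 - 3002 = -3163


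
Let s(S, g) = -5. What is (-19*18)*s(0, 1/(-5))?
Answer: 1710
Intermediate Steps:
(-19*18)*s(0, 1/(-5)) = -19*18*(-5) = -342*(-5) = 1710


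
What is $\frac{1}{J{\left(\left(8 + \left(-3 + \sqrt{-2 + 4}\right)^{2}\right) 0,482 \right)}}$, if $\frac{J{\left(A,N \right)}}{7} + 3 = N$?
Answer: $\frac{1}{3353} \approx 0.00029824$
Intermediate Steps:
$J{\left(A,N \right)} = -21 + 7 N$
$\frac{1}{J{\left(\left(8 + \left(-3 + \sqrt{-2 + 4}\right)^{2}\right) 0,482 \right)}} = \frac{1}{-21 + 7 \cdot 482} = \frac{1}{-21 + 3374} = \frac{1}{3353}$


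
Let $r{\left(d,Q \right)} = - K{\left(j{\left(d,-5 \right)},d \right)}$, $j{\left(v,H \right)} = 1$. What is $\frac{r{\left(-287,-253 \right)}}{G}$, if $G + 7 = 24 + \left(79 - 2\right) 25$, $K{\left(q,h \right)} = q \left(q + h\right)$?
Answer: $\frac{143}{971} \approx 0.14727$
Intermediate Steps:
$K{\left(q,h \right)} = q \left(h + q\right)$
$G = 1942$ ($G = -7 + \left(24 + \left(79 - 2\right) 25\right) = -7 + \left(24 + 77 \cdot 25\right) = -7 + \left(24 + 1925\right) = -7 + 1949 = 1942$)
$r{\left(d,Q \right)} = -1 - d$ ($r{\left(d,Q \right)} = - 1 \left(d + 1\right) = - 1 \left(1 + d\right) = - (1 + d) = -1 - d$)
$\frac{r{\left(-287,-253 \right)}}{G} = \frac{-1 - -287}{1942} = \left(-1 + 287\right) \frac{1}{1942} = 286 \cdot \frac{1}{1942} = \frac{143}{971}$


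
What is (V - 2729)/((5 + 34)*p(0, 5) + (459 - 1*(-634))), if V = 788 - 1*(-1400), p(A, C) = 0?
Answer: -541/1093 ≈ -0.49497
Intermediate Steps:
V = 2188 (V = 788 + 1400 = 2188)
(V - 2729)/((5 + 34)*p(0, 5) + (459 - 1*(-634))) = (2188 - 2729)/((5 + 34)*0 + (459 - 1*(-634))) = -541/(39*0 + (459 + 634)) = -541/(0 + 1093) = -541/1093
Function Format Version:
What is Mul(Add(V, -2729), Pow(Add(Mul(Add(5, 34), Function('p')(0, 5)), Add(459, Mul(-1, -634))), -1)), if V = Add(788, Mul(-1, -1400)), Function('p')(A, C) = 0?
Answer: Rational(-541, 1093) ≈ -0.49497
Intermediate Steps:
V = 2188 (V = Add(788, 1400) = 2188)
Mul(Add(V, -2729), Pow(Add(Mul(Add(5, 34), Function('p')(0, 5)), Add(459, Mul(-1, -634))), -1)) = Mul(Add(2188, -2729), Pow(Add(Mul(Add(5, 34), 0), Add(459, Mul(-1, -634))), -1)) = Mul(-541, Pow(Add(Mul(39, 0), Add(459, 634)), -1)) = Mul(-541, Pow(Add(0, 1093), -1)) = Mul(-541, Pow(1093, -1)) = Mul(-541, Rational(1, 1093)) = Rational(-541, 1093)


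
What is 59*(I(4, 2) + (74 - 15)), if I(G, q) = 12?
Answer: 4189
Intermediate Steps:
59*(I(4, 2) + (74 - 15)) = 59*(12 + (74 - 15)) = 59*(12 + 59) = 59*71 = 4189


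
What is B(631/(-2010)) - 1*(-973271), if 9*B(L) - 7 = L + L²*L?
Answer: 71131963146503309/73085409000 ≈ 9.7327e+5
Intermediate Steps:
B(L) = 7/9 + L/9 + L³/9 (B(L) = 7/9 + (L + L²*L)/9 = 7/9 + (L + L³)/9 = 7/9 + (L/9 + L³/9) = 7/9 + L/9 + L³/9)
B(631/(-2010)) - 1*(-973271) = (7/9 + (631/(-2010))/9 + (631/(-2010))³/9) - 1*(-973271) = (7/9 + (631*(-1/2010))/9 + (631*(-1/2010))³/9) + 973271 = (7/9 + (⅑)*(-631/2010) + (-631/2010)³/9) + 973271 = (7/9 - 631/18090 + (⅑)*(-251239591/8120601000)) + 973271 = (7/9 - 631/18090 - 251239591/73085409000) + 973271 = 54043664309/73085409000 + 973271 = 71131963146503309/73085409000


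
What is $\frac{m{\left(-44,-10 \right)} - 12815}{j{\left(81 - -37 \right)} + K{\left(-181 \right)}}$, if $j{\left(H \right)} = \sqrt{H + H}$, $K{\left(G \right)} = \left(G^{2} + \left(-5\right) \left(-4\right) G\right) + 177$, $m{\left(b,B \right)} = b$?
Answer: $- \frac{188500081}{429772444} + \frac{12859 \sqrt{59}}{429772444} \approx -0.43837$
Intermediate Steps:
$K{\left(G \right)} = 177 + G^{2} + 20 G$ ($K{\left(G \right)} = \left(G^{2} + 20 G\right) + 177 = 177 + G^{2} + 20 G$)
$j{\left(H \right)} = \sqrt{2} \sqrt{H}$ ($j{\left(H \right)} = \sqrt{2 H} = \sqrt{2} \sqrt{H}$)
$\frac{m{\left(-44,-10 \right)} - 12815}{j{\left(81 - -37 \right)} + K{\left(-181 \right)}} = \frac{-44 - 12815}{\sqrt{2} \sqrt{81 - -37} + \left(177 + \left(-181\right)^{2} + 20 \left(-181\right)\right)} = - \frac{12859}{\sqrt{2} \sqrt{81 + 37} + \left(177 + 32761 - 3620\right)} = - \frac{12859}{\sqrt{2} \sqrt{118} + 29318} = - \frac{12859}{2 \sqrt{59} + 29318} = - \frac{12859}{29318 + 2 \sqrt{59}}$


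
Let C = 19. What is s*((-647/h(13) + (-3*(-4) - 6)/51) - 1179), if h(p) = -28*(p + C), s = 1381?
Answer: -24783062797/15232 ≈ -1.6270e+6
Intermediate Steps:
h(p) = -532 - 28*p (h(p) = -28*(p + 19) = -28*(19 + p) = -532 - 28*p)
s*((-647/h(13) + (-3*(-4) - 6)/51) - 1179) = 1381*((-647/(-532 - 28*13) + (-3*(-4) - 6)/51) - 1179) = 1381*((-647/(-532 - 364) + (12 - 6)*(1/51)) - 1179) = 1381*((-647/(-896) + 6*(1/51)) - 1179) = 1381*((-647*(-1/896) + 2/17) - 1179) = 1381*((647/896 + 2/17) - 1179) = 1381*(12791/15232 - 1179) = 1381*(-17945737/15232) = -24783062797/15232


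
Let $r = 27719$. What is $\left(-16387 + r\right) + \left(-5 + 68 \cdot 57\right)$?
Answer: $15203$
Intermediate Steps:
$\left(-16387 + r\right) + \left(-5 + 68 \cdot 57\right) = \left(-16387 + 27719\right) + \left(-5 + 68 \cdot 57\right) = 11332 + \left(-5 + 3876\right) = 11332 + 3871 = 15203$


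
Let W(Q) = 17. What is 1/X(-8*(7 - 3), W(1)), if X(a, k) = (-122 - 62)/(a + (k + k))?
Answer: -1/92 ≈ -0.010870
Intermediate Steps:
X(a, k) = -184/(a + 2*k)
1/X(-8*(7 - 3), W(1)) = 1/(-184/(-8*(7 - 3) + 2*17)) = 1/(-184/(-8*4 + 34)) = 1/(-184/(-32 + 34)) = 1/(-184/2) = 1/(-184*½) = 1/(-92) = -1/92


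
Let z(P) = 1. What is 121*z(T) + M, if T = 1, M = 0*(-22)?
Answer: 121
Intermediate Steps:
M = 0
121*z(T) + M = 121*1 + 0 = 121 + 0 = 121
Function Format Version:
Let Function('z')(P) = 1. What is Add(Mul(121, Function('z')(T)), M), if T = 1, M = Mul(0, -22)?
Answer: 121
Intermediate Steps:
M = 0
Add(Mul(121, Function('z')(T)), M) = Add(Mul(121, 1), 0) = Add(121, 0) = 121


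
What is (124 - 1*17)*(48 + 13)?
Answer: 6527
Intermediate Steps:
(124 - 1*17)*(48 + 13) = (124 - 17)*61 = 107*61 = 6527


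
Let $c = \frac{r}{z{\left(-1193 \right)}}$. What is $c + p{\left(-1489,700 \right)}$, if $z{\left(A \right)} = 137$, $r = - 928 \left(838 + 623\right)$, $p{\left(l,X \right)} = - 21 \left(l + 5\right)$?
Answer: $\frac{2913660}{137} \approx 21268.0$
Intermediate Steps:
$p{\left(l,X \right)} = -105 - 21 l$ ($p{\left(l,X \right)} = - 21 \left(5 + l\right) = -105 - 21 l$)
$r = -1355808$ ($r = \left(-928\right) 1461 = -1355808$)
$c = - \frac{1355808}{137} \approx -9896.4$
$c + p{\left(-1489,700 \right)} = - \frac{1355808}{137} - -31164 = - \frac{1355808}{137} + \left(-105 + 31269\right) = - \frac{1355808}{137} + 31164 = \frac{2913660}{137}$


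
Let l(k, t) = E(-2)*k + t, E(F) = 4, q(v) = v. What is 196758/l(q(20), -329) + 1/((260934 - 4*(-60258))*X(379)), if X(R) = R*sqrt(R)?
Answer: -65586/83 + sqrt(379)/72102898206 ≈ -790.19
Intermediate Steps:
l(k, t) = t + 4*k (l(k, t) = 4*k + t = t + 4*k)
X(R) = R**(3/2)
196758/l(q(20), -329) + 1/((260934 - 4*(-60258))*X(379)) = 196758/(-329 + 4*20) + 1/((260934 - 4*(-60258))*(379**(3/2))) = 196758/(-329 + 80) + 1/((260934 + 241032)*((379*sqrt(379)))) = 196758/(-249) + (sqrt(379)/143641)/501966 = 196758*(-1/249) + (sqrt(379)/143641)/501966 = -65586/83 + sqrt(379)/72102898206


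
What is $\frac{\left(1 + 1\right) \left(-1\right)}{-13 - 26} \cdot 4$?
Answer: $\frac{8}{39} \approx 0.20513$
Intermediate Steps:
$\frac{\left(1 + 1\right) \left(-1\right)}{-13 - 26} \cdot 4 = \frac{2 \left(-1\right)}{-39} \cdot 4 = \left(- \frac{1}{39}\right) \left(-2\right) 4 = \frac{2}{39} \cdot 4 = \frac{8}{39}$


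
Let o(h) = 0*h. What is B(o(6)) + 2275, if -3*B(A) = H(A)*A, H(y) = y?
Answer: 2275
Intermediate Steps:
o(h) = 0
B(A) = -A²/3 (B(A) = -A*A/3 = -A²/3)
B(o(6)) + 2275 = -⅓*0² + 2275 = -⅓*0 + 2275 = 0 + 2275 = 2275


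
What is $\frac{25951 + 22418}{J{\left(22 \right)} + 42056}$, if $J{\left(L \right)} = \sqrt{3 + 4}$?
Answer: $\frac{96866984}{84224149} - \frac{16123 \sqrt{7}}{589569043} \approx 1.15$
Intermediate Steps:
$J{\left(L \right)} = \sqrt{7}$
$\frac{25951 + 22418}{J{\left(22 \right)} + 42056} = \frac{25951 + 22418}{\sqrt{7} + 42056} = \frac{48369}{42056 + \sqrt{7}}$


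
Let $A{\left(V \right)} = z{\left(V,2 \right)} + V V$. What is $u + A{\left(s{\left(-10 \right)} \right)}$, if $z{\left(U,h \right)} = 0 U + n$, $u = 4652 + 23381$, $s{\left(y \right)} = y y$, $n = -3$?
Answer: $38030$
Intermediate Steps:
$s{\left(y \right)} = y^{2}$
$u = 28033$
$z{\left(U,h \right)} = -3$ ($z{\left(U,h \right)} = 0 U - 3 = 0 - 3 = -3$)
$A{\left(V \right)} = -3 + V^{2}$ ($A{\left(V \right)} = -3 + V V = -3 + V^{2}$)
$u + A{\left(s{\left(-10 \right)} \right)} = 28033 - \left(3 - \left(\left(-10\right)^{2}\right)^{2}\right) = 28033 - \left(3 - 100^{2}\right) = 28033 + \left(-3 + 10000\right) = 28033 + 9997 = 38030$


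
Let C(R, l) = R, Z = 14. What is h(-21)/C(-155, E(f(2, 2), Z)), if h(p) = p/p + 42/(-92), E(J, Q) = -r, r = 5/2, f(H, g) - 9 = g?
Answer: -5/1426 ≈ -0.0035063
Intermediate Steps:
f(H, g) = 9 + g
r = 5/2 (r = 5*(½) = 5/2 ≈ 2.5000)
E(J, Q) = -5/2 (E(J, Q) = -1*5/2 = -5/2)
h(p) = 25/46 (h(p) = 1 + 42*(-1/92) = 1 - 21/46 = 25/46)
h(-21)/C(-155, E(f(2, 2), Z)) = (25/46)/(-155) = (25/46)*(-1/155) = -5/1426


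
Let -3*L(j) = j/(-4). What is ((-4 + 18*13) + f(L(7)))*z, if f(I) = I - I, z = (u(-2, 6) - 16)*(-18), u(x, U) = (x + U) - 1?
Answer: 53820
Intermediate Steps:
L(j) = j/12 (L(j) = -j/(3*(-4)) = -j*(-1)/(3*4) = -(-1)*j/12 = j/12)
u(x, U) = -1 + U + x (u(x, U) = (U + x) - 1 = -1 + U + x)
z = 234 (z = ((-1 + 6 - 2) - 16)*(-18) = (3 - 16)*(-18) = -13*(-18) = 234)
f(I) = 0
((-4 + 18*13) + f(L(7)))*z = ((-4 + 18*13) + 0)*234 = ((-4 + 234) + 0)*234 = (230 + 0)*234 = 230*234 = 53820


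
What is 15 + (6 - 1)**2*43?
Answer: 1090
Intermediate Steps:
15 + (6 - 1)**2*43 = 15 + 5**2*43 = 15 + 25*43 = 15 + 1075 = 1090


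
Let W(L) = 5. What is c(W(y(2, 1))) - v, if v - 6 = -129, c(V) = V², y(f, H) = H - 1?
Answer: 148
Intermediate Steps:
y(f, H) = -1 + H
v = -123 (v = 6 - 129 = -123)
c(W(y(2, 1))) - v = 5² - 1*(-123) = 25 + 123 = 148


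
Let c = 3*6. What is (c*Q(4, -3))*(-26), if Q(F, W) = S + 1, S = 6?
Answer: -3276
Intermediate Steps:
c = 18
Q(F, W) = 7 (Q(F, W) = 6 + 1 = 7)
(c*Q(4, -3))*(-26) = (18*7)*(-26) = 126*(-26) = -3276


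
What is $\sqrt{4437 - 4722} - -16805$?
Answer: $16805 + i \sqrt{285} \approx 16805.0 + 16.882 i$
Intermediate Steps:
$\sqrt{4437 - 4722} - -16805 = \sqrt{-285} + 16805 = i \sqrt{285} + 16805 = 16805 + i \sqrt{285}$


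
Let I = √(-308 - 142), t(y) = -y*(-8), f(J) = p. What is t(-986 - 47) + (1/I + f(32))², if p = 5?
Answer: -8264 + (150 - I*√2)²/900 ≈ -8239.0 - 0.4714*I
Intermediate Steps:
f(J) = 5
t(y) = 8*y
I = 15*I*√2 (I = √(-450) = 15*I*√2 ≈ 21.213*I)
t(-986 - 47) + (1/I + f(32))² = 8*(-986 - 47) + (1/(15*I*√2) + 5)² = 8*(-1033) + (-I*√2/30 + 5)² = -8264 + (5 - I*√2/30)²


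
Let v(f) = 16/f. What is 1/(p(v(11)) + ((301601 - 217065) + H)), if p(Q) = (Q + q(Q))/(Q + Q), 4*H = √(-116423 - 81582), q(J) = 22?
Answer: 4328656/365962797021 - 12736*I*√5/1829813985105 ≈ 1.1828e-5 - 1.5564e-8*I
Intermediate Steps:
H = 199*I*√5/4 (H = √(-116423 - 81582)/4 = √(-198005)/4 = (199*I*√5)/4 = 199*I*√5/4 ≈ 111.24*I)
p(Q) = (22 + Q)/(2*Q) (p(Q) = (Q + 22)/(Q + Q) = (22 + Q)/((2*Q)) = (22 + Q)*(1/(2*Q)) = (22 + Q)/(2*Q))
1/(p(v(11)) + ((301601 - 217065) + H)) = 1/((22 + 16/11)/(2*((16/11))) + ((301601 - 217065) + 199*I*√5/4)) = 1/((22 + 16*(1/11))/(2*((16*(1/11)))) + (84536 + 199*I*√5/4)) = 1/((22 + 16/11)/(2*(16/11)) + (84536 + 199*I*√5/4)) = 1/((½)*(11/16)*(258/11) + (84536 + 199*I*√5/4)) = 1/(129/16 + (84536 + 199*I*√5/4)) = 1/(1352705/16 + 199*I*√5/4)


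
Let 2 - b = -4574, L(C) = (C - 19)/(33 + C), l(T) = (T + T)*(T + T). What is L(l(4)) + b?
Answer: 443917/97 ≈ 4576.5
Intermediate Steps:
l(T) = 4*T**2 (l(T) = (2*T)*(2*T) = 4*T**2)
L(C) = (-19 + C)/(33 + C)
b = 4576 (b = 2 - 1*(-4574) = 2 + 4574 = 4576)
L(l(4)) + b = (-19 + 4*4**2)/(33 + 4*4**2) + 4576 = (-19 + 4*16)/(33 + 4*16) + 4576 = (-19 + 64)/(33 + 64) + 4576 = 45/97 + 4576 = 443917/97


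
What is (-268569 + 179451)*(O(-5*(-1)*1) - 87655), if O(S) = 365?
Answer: 7779110220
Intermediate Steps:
(-268569 + 179451)*(O(-5*(-1)*1) - 87655) = (-268569 + 179451)*(365 - 87655) = -89118*(-87290) = 7779110220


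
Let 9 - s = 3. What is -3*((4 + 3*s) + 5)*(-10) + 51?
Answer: 861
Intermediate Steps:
s = 6 (s = 9 - 1*3 = 9 - 3 = 6)
-3*((4 + 3*s) + 5)*(-10) + 51 = -3*((4 + 3*6) + 5)*(-10) + 51 = -3*((4 + 18) + 5)*(-10) + 51 = -3*(22 + 5)*(-10) + 51 = -3*27*(-10) + 51 = -81*(-10) + 51 = 810 + 51 = 861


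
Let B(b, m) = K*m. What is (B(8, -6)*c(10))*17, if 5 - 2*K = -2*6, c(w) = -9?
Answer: 7803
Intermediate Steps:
K = 17/2 (K = 5/2 - (-1)*6 = 5/2 - ½*(-12) = 5/2 + 6 = 17/2 ≈ 8.5000)
B(b, m) = 17*m/2
(B(8, -6)*c(10))*17 = (((17/2)*(-6))*(-9))*17 = -51*(-9)*17 = 459*17 = 7803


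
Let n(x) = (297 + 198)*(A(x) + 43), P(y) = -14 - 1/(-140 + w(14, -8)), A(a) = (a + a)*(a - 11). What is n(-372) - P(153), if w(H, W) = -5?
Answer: 20455518154/145 ≈ 1.4107e+8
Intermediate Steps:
A(a) = 2*a*(-11 + a) (A(a) = (2*a)*(-11 + a) = 2*a*(-11 + a))
P(y) = -2029/145 (P(y) = -14 - 1/(-140 - 5) = -14 - 1/(-145) = -14 - 1*(-1/145) = -14 + 1/145 = -2029/145)
n(x) = 21285 + 990*x*(-11 + x) (n(x) = (297 + 198)*(2*x*(-11 + x) + 43) = 495*(43 + 2*x*(-11 + x)) = 21285 + 990*x*(-11 + x))
n(-372) - P(153) = (21285 + 990*(-372)*(-11 - 372)) - 1*(-2029/145) = (21285 + 990*(-372)*(-383)) + 2029/145 = (21285 + 141051240) + 2029/145 = 141072525 + 2029/145 = 20455518154/145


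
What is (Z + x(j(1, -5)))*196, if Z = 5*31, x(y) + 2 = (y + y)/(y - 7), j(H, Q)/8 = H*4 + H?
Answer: 1005284/33 ≈ 30463.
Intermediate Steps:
j(H, Q) = 40*H (j(H, Q) = 8*(H*4 + H) = 8*(4*H + H) = 8*(5*H) = 40*H)
x(y) = -2 + 2*y/(-7 + y) (x(y) = -2 + (y + y)/(y - 7) = -2 + (2*y)/(-7 + y) = -2 + 2*y/(-7 + y))
Z = 155
(Z + x(j(1, -5)))*196 = (155 + 14/(-7 + 40*1))*196 = (155 + 14/(-7 + 40))*196 = (155 + 14/33)*196 = (5129/33)*196 = 1005284/33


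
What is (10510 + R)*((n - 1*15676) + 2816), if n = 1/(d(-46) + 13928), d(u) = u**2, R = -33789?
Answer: 4803059206081/16044 ≈ 2.9937e+8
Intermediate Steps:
n = 1/16044 (n = 1/((-46)**2 + 13928) = 1/(2116 + 13928) = 1/16044 ≈ 6.2329e-5)
(10510 + R)*((n - 1*15676) + 2816) = (10510 - 33789)*((1/16044 - 1*15676) + 2816) = -23279*((1/16044 - 15676) + 2816) = -23279*(-251505743/16044 + 2816) = -23279*(-206325839/16044) = 4803059206081/16044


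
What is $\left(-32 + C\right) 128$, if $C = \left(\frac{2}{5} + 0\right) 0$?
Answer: $-4096$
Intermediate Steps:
$C = 0$ ($C = \left(2 \cdot \frac{1}{5} + 0\right) 0 = \left(\frac{2}{5} + 0\right) 0 = \frac{2}{5} \cdot 0 = 0$)
$\left(-32 + C\right) 128 = \left(-32 + 0\right) 128 = \left(-32\right) 128 = -4096$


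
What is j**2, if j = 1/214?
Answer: 1/45796 ≈ 2.1836e-5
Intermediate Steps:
j = 1/214 ≈ 0.0046729
j**2 = (1/214)**2 = 1/45796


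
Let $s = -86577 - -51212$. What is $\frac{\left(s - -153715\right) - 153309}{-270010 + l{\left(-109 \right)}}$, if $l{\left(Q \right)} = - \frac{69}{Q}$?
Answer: $\frac{3810531}{29431021} \approx 0.12947$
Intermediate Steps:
$s = -35365$ ($s = -86577 + 51212 = -35365$)
$\frac{\left(s - -153715\right) - 153309}{-270010 + l{\left(-109 \right)}} = \frac{\left(-35365 - -153715\right) - 153309}{-270010 - \frac{69}{-109}} = \frac{\left(-35365 + 153715\right) - 153309}{-270010 - - \frac{69}{109}} = \frac{118350 - 153309}{-270010 + \frac{69}{109}} = - \frac{34959}{- \frac{29431021}{109}} = \left(-34959\right) \left(- \frac{109}{29431021}\right) = \frac{3810531}{29431021}$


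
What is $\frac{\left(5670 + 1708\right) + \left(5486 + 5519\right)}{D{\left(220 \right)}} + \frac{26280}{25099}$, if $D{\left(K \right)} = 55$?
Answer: $\frac{462840317}{1380445} \approx 335.28$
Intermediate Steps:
$\frac{\left(5670 + 1708\right) + \left(5486 + 5519\right)}{D{\left(220 \right)}} + \frac{26280}{25099} = \frac{\left(5670 + 1708\right) + \left(5486 + 5519\right)}{55} + \frac{26280}{25099} = \left(7378 + 11005\right) \frac{1}{55} + 26280 \cdot \frac{1}{25099} = 18383 \cdot \frac{1}{55} + \frac{26280}{25099} = \frac{18383}{55} + \frac{26280}{25099} = \frac{462840317}{1380445}$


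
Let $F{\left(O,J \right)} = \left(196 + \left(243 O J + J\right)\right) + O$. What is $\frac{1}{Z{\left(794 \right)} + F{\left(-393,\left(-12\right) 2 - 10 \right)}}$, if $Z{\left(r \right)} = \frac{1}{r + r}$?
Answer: $\frac{1588}{5155815181} \approx 3.08 \cdot 10^{-7}$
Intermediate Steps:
$Z{\left(r \right)} = \frac{1}{2 r}$
$F{\left(O,J \right)} = 196 + J + O + 243 J O$ ($F{\left(O,J \right)} = \left(196 + \left(243 J O + J\right)\right) + O = \left(196 + \left(J + 243 J O\right)\right) + O = \left(196 + J + 243 J O\right) + O = 196 + J + O + 243 J O$)
$\frac{1}{Z{\left(794 \right)} + F{\left(-393,\left(-12\right) 2 - 10 \right)}} = \frac{1}{\frac{1}{2 \cdot 794} + \left(196 - 34 - 393 + 243 \left(\left(-12\right) 2 - 10\right) \left(-393\right)\right)} = \frac{1}{\frac{1}{2} \cdot \frac{1}{794} + \left(196 - 34 - 393 + 243 \left(-24 - 10\right) \left(-393\right)\right)} = \frac{1}{\frac{1}{1588} + \left(196 - 34 - 393 + 243 \left(-34\right) \left(-393\right)\right)} = \frac{1}{\frac{1}{1588} + \left(196 - 34 - 393 + 3246966\right)} = \frac{1}{\frac{1}{1588} + 3246735} = \frac{1}{\frac{5155815181}{1588}} = \frac{1588}{5155815181}$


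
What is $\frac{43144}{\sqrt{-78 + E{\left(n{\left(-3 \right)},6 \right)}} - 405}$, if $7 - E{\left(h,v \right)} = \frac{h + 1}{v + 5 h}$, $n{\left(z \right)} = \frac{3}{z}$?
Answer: $- \frac{2184165}{20512} - \frac{5393 i \sqrt{71}}{20512} \approx -106.48 - 2.2154 i$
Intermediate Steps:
$E{\left(h,v \right)} = 7 - \frac{1 + h}{v + 5 h}$ ($E{\left(h,v \right)} = 7 - \frac{h + 1}{v + 5 h} = 7 - \frac{1 + h}{v + 5 h}$)
$\frac{43144}{\sqrt{-78 + E{\left(n{\left(-3 \right)},6 \right)}} - 405} = \frac{43144}{\sqrt{-78 + \frac{-1 + 7 \cdot 6 + 34 \frac{3}{-3}}{6 + 5 \frac{3}{-3}}} - 405} = \frac{43144}{\sqrt{-78 + \frac{-1 + 42 + 34 \cdot 3 \left(- \frac{1}{3}\right)}{6 + 5 \cdot 3 \left(- \frac{1}{3}\right)}} - 405} = \frac{43144}{\sqrt{-78 + \frac{-1 + 42 + 34 \left(-1\right)}{6 + 5 \left(-1\right)}} - 405} = \frac{43144}{\sqrt{-78 + \frac{-1 + 42 - 34}{6 - 5}} - 405} = \frac{43144}{\sqrt{-78 + 1^{-1} \cdot 7} - 405} = \frac{43144}{\sqrt{-78 + 1 \cdot 7} - 405} = \frac{43144}{\sqrt{-78 + 7} - 405} = \frac{43144}{\sqrt{-71} - 405} = \frac{43144}{i \sqrt{71} - 405} = \frac{43144}{-405 + i \sqrt{71}}$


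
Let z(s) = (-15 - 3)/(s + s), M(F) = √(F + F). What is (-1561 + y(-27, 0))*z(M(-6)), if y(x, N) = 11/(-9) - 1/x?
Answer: -42179*I*√3/18 ≈ -4058.7*I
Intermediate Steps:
M(F) = √2*√F (M(F) = √(2*F) = √2*√F)
z(s) = -9/s (z(s) = -18*1/(2*s) = -9/s)
y(x, N) = -11/9 - 1/x (y(x, N) = 11*(-⅑) - 1/x = -11/9 - 1/x)
(-1561 + y(-27, 0))*z(M(-6)) = (-1561 + (-11/9 - 1/(-27)))*(-9*(-I*√3/6)) = (-1561 + (-11/9 - 1*(-1/27)))*(-9*(-I*√3/6)) = (-1561 + (-11/9 + 1/27))*(-9*(-I*√3/6)) = (-1561 - 32/27)*(-(-3)*I*√3/2) = -42179*I*√3/18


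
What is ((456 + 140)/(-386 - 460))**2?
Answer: 88804/178929 ≈ 0.49631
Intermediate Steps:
((456 + 140)/(-386 - 460))**2 = (596/(-846))**2 = (596*(-1/846))**2 = (-298/423)**2 = 88804/178929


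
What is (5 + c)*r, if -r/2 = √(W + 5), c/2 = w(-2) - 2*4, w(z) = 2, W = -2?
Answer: 14*√3 ≈ 24.249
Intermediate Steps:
c = -12 (c = 2*(2 - 2*4) = 2*(2 - 8) = 2*(-6) = -12)
r = -2*√3 (r = -2*√(-2 + 5) = -2*√3 ≈ -3.4641)
(5 + c)*r = (5 - 12)*(-2*√3) = -(-14)*√3 = 14*√3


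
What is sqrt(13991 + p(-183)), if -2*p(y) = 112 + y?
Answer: 3*sqrt(6234)/2 ≈ 118.43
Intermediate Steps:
p(y) = -56 - y/2 (p(y) = -(112 + y)/2 = -56 - y/2)
sqrt(13991 + p(-183)) = sqrt(13991 + (-56 - 1/2*(-183))) = sqrt(13991 + (-56 + 183/2)) = sqrt(13991 + 71/2) = sqrt(28053/2) = 3*sqrt(6234)/2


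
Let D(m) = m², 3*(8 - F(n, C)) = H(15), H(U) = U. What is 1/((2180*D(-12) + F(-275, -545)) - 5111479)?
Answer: -1/4797556 ≈ -2.0844e-7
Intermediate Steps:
F(n, C) = 3 (F(n, C) = 8 - ⅓*15 = 8 - 5 = 3)
1/((2180*D(-12) + F(-275, -545)) - 5111479) = 1/((2180*(-12)² + 3) - 5111479) = 1/((2180*144 + 3) - 5111479) = 1/((313920 + 3) - 5111479) = 1/(313923 - 5111479) = 1/(-4797556) = -1/4797556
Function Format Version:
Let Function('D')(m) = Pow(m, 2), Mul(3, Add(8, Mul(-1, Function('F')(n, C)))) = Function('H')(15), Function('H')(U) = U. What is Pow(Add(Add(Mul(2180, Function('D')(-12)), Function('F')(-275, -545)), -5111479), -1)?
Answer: Rational(-1, 4797556) ≈ -2.0844e-7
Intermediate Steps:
Function('F')(n, C) = 3 (Function('F')(n, C) = Add(8, Mul(Rational(-1, 3), 15)) = Add(8, -5) = 3)
Pow(Add(Add(Mul(2180, Function('D')(-12)), Function('F')(-275, -545)), -5111479), -1) = Pow(Add(Add(Mul(2180, Pow(-12, 2)), 3), -5111479), -1) = Pow(Add(Add(Mul(2180, 144), 3), -5111479), -1) = Pow(Add(Add(313920, 3), -5111479), -1) = Pow(Add(313923, -5111479), -1) = Pow(-4797556, -1) = Rational(-1, 4797556)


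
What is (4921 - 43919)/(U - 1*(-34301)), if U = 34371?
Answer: -527/928 ≈ -0.56789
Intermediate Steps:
(4921 - 43919)/(U - 1*(-34301)) = (4921 - 43919)/(34371 - 1*(-34301)) = -38998/(34371 + 34301) = -38998/68672 = -38998*1/68672 = -527/928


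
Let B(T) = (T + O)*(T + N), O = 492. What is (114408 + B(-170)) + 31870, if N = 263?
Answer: 176224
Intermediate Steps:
B(T) = (263 + T)*(492 + T) (B(T) = (T + 492)*(T + 263) = (492 + T)*(263 + T) = (263 + T)*(492 + T))
(114408 + B(-170)) + 31870 = (114408 + (129396 + (-170)**2 + 755*(-170))) + 31870 = (114408 + (129396 + 28900 - 128350)) + 31870 = (114408 + 29946) + 31870 = 144354 + 31870 = 176224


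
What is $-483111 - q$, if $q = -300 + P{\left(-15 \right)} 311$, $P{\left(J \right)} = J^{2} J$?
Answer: $566814$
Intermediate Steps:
$P{\left(J \right)} = J^{3}$
$q = -1049925$ ($q = -300 + \left(-15\right)^{3} \cdot 311 = -300 - 1049625 = -1049925$)
$-483111 - q = -483111 - -1049925 = -483111 + 1049925 = 566814$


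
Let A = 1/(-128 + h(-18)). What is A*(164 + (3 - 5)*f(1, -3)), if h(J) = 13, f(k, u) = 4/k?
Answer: -156/115 ≈ -1.3565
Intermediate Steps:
A = -1/115 (A = 1/(-128 + 13) = 1/(-115) = -1/115 ≈ -0.0086956)
A*(164 + (3 - 5)*f(1, -3)) = -(164 + (3 - 5)*(4/1))/115 = -(164 - 8)/115 = -1/115*156 = -156/115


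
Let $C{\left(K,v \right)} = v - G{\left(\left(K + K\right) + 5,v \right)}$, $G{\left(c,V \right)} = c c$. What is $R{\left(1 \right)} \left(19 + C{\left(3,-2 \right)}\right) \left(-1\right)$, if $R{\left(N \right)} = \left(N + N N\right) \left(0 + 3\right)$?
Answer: $624$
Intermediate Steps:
$G{\left(c,V \right)} = c^{2}$
$C{\left(K,v \right)} = v - \left(5 + 2 K\right)^{2}$ ($C{\left(K,v \right)} = v - \left(\left(K + K\right) + 5\right)^{2} = v - \left(2 K + 5\right)^{2} = v - \left(5 + 2 K\right)^{2}$)
$R{\left(N \right)} = 3 N + 3 N^{2}$ ($R{\left(N \right)} = \left(N + N^{2}\right) 3 = 3 N + 3 N^{2}$)
$R{\left(1 \right)} \left(19 + C{\left(3,-2 \right)}\right) \left(-1\right) = 3 \cdot 1 \left(1 + 1\right) \left(19 - \left(2 + \left(5 + 2 \cdot 3\right)^{2}\right)\right) \left(-1\right) = 3 \cdot 1 \cdot 2 \left(19 - \left(2 + \left(5 + 6\right)^{2}\right)\right) \left(-1\right) = 6 \left(19 - 123\right) \left(-1\right) = 6 \left(-104\right) \left(-1\right) = \left(-624\right) \left(-1\right) = 624$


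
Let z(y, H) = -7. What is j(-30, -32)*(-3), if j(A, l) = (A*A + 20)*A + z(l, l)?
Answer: 82821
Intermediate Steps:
j(A, l) = -7 + A*(20 + A²) (j(A, l) = (A*A + 20)*A - 7 = (A² + 20)*A - 7 = (20 + A²)*A - 7 = A*(20 + A²) - 7 = -7 + A*(20 + A²))
j(-30, -32)*(-3) = (-7 + (-30)³ + 20*(-30))*(-3) = (-7 - 27000 - 600)*(-3) = -27607*(-3) = 82821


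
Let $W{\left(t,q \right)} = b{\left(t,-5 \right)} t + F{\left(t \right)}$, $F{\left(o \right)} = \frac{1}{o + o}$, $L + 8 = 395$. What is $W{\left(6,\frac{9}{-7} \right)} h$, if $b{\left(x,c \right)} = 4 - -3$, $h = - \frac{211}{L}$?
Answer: $- \frac{106555}{4644} \approx -22.945$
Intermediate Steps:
$L = 387$ ($L = -8 + 395 = 387$)
$h = - \frac{211}{387} \approx -0.54522$
$F{\left(o \right)} = \frac{1}{2 o}$
$b{\left(x,c \right)} = 7$ ($b{\left(x,c \right)} = 4 + 3 = 7$)
$W{\left(t,q \right)} = \frac{1}{2 t} + 7 t$ ($W{\left(t,q \right)} = 7 t + \frac{1}{2 t} = \frac{1}{2 t} + 7 t$)
$W{\left(6,\frac{9}{-7} \right)} h = \left(\frac{1}{2 \cdot 6} + 7 \cdot 6\right) \left(- \frac{211}{387}\right) = \left(\frac{1}{2} \cdot \frac{1}{6} + 42\right) \left(- \frac{211}{387}\right) = \left(\frac{1}{12} + 42\right) \left(- \frac{211}{387}\right) = \frac{505}{12} \left(- \frac{211}{387}\right) = - \frac{106555}{4644}$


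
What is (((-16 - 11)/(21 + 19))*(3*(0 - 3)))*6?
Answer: 729/20 ≈ 36.450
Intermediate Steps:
(((-16 - 11)/(21 + 19))*(3*(0 - 3)))*6 = ((-27/40)*(3*(-3)))*6 = (-27*1/40*(-9))*6 = -27/40*(-9)*6 = (243/40)*6 = 729/20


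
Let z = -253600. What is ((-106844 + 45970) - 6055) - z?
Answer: 186671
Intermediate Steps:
((-106844 + 45970) - 6055) - z = ((-106844 + 45970) - 6055) - 1*(-253600) = (-60874 - 6055) + 253600 = -66929 + 253600 = 186671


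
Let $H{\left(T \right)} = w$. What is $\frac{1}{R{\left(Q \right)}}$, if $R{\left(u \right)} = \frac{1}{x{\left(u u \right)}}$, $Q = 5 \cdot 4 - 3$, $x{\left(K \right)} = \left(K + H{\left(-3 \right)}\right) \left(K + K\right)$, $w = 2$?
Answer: $168198$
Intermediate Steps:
$H{\left(T \right)} = 2$
$x{\left(K \right)} = 2 K \left(2 + K\right)$ ($x{\left(K \right)} = \left(K + 2\right) \left(K + K\right) = \left(2 + K\right) 2 K = 2 K \left(2 + K\right)$)
$Q = 17$ ($Q = 20 - 3 = 17$)
$R{\left(u \right)} = \frac{1}{2 u^{2} \left(2 + u^{2}\right)}$ ($R{\left(u \right)} = \frac{1}{2 u u \left(2 + u u\right)} = \frac{1}{2 u^{2} \left(2 + u^{2}\right)}$)
$\frac{1}{R{\left(Q \right)}} = \frac{1}{\frac{1}{2} \cdot \frac{1}{289} \frac{1}{2 + 17^{2}}} = \frac{1}{\frac{1}{2} \cdot \frac{1}{289} \frac{1}{2 + 289}} = \frac{1}{\frac{1}{2} \cdot \frac{1}{289} \cdot \frac{1}{291}} = \frac{1}{\frac{1}{168198}} = 168198$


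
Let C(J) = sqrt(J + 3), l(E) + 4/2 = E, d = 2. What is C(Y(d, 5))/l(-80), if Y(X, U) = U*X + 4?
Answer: -sqrt(17)/82 ≈ -0.050282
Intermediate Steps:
Y(X, U) = 4 + U*X
l(E) = -2 + E
C(J) = sqrt(3 + J)
C(Y(d, 5))/l(-80) = sqrt(3 + (4 + 5*2))/(-2 - 80) = sqrt(3 + (4 + 10))/(-82) = sqrt(3 + 14)*(-1/82) = sqrt(17)*(-1/82) = -sqrt(17)/82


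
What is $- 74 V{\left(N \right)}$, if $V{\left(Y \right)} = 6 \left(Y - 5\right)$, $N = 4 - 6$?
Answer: $3108$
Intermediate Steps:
$N = -2$ ($N = 4 - 6 = -2$)
$V{\left(Y \right)} = -30 + 6 Y$ ($V{\left(Y \right)} = 6 \left(-5 + Y\right) = -30 + 6 Y$)
$- 74 V{\left(N \right)} = - 74 \left(-30 + 6 \left(-2\right)\right) = - 74 \left(-30 - 12\right) = \left(-74\right) \left(-42\right) = 3108$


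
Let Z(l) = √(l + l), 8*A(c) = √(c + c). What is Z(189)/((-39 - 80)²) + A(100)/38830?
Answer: √2/31064 + 3*√42/14161 ≈ 0.0014185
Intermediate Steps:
A(c) = √2*√c/8 (A(c) = √(c + c)/8 = √(2*c)/8 = (√2*√c)/8 = √2*√c/8)
Z(l) = √2*√l (Z(l) = √(2*l) = √2*√l)
Z(189)/((-39 - 80)²) + A(100)/38830 = (√2*√189)/((-39 - 80)²) + (√2*√100/8)/38830 = (√2*(3*√21))/((-119)²) + ((⅛)*√2*10)*(1/38830) = (3*√42)/14161 + (5*√2/4)*(1/38830) = (3*√42)*(1/14161) + √2/31064 = 3*√42/14161 + √2/31064 = √2/31064 + 3*√42/14161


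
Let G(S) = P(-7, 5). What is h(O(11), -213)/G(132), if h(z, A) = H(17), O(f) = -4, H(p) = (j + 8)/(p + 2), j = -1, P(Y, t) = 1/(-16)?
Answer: -112/19 ≈ -5.8947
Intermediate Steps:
P(Y, t) = -1/16
G(S) = -1/16
H(p) = 7/(2 + p) (H(p) = (-1 + 8)/(p + 2) = 7/(2 + p))
h(z, A) = 7/19 (h(z, A) = 7/(2 + 17) = 7/19)
h(O(11), -213)/G(132) = 7/(19*(-1/16)) = (7/19)*(-16) = -112/19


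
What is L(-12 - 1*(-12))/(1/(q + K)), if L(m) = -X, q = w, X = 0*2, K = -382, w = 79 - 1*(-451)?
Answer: 0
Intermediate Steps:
w = 530 (w = 79 + 451 = 530)
X = 0
q = 530
L(m) = 0 (L(m) = -1*0 = 0)
L(-12 - 1*(-12))/(1/(q + K)) = 0/(1/(530 - 382)) = 0/(1/148) = 0*148 = 0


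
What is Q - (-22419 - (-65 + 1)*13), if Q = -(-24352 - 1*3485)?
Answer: 49424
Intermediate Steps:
Q = 27837 (Q = -(-24352 - 3485) = -1*(-27837) = 27837)
Q - (-22419 - (-65 + 1)*13) = 27837 - (-22419 - (-65 + 1)*13) = 27837 - (-22419 - (-64)*13) = 27837 - (-22419 - 1*(-832)) = 27837 - (-22419 + 832) = 27837 - 1*(-21587) = 27837 + 21587 = 49424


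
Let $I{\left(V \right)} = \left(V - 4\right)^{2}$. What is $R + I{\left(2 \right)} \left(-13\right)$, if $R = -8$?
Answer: $-60$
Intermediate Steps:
$I{\left(V \right)} = \left(-4 + V\right)^{2}$
$R + I{\left(2 \right)} \left(-13\right) = -8 + \left(-4 + 2\right)^{2} \left(-13\right) = -8 + \left(-2\right)^{2} \left(-13\right) = -8 + 4 \left(-13\right) = -8 - 52 = -60$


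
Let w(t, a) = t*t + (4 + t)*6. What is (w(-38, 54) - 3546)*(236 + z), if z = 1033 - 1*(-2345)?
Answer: -8333884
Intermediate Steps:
w(t, a) = 24 + t**2 + 6*t (w(t, a) = t**2 + (24 + 6*t) = 24 + t**2 + 6*t)
z = 3378 (z = 1033 + 2345 = 3378)
(w(-38, 54) - 3546)*(236 + z) = ((24 + (-38)**2 + 6*(-38)) - 3546)*(236 + 3378) = ((24 + 1444 - 228) - 3546)*3614 = (1240 - 3546)*3614 = -2306*3614 = -8333884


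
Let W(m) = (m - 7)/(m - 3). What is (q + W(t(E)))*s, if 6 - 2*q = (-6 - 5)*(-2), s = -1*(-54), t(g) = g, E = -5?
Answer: -351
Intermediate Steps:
W(m) = (-7 + m)/(-3 + m)
s = 54
q = -8 (q = 3 - (-6 - 5)*(-2)/2 = 3 - (-11)*(-2)/2 = 3 - 1/2*22 = 3 - 11 = -8)
(q + W(t(E)))*s = (-8 + (-7 - 5)/(-3 - 5))*54 = (-8 - 12/(-8))*54 = (-8 - 1/8*(-12))*54 = (-8 + 3/2)*54 = -13/2*54 = -351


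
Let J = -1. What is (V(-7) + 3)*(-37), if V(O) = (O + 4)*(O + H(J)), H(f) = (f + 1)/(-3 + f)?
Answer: -888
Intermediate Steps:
H(f) = (1 + f)/(-3 + f)
V(O) = O*(4 + O) (V(O) = (O + 4)*(O + (1 - 1)/(-3 - 1)) = (4 + O)*(O + 0/(-4)) = (4 + O)*(O - ¼*0) = (4 + O)*(O + 0) = (4 + O)*O = O*(4 + O))
(V(-7) + 3)*(-37) = (-7*(4 - 7) + 3)*(-37) = (-7*(-3) + 3)*(-37) = (21 + 3)*(-37) = 24*(-37) = -888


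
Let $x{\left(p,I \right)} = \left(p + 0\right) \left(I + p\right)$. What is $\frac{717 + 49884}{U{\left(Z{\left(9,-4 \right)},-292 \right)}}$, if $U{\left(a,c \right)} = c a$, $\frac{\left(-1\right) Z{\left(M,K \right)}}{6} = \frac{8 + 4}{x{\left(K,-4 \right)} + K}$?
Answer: $\frac{118069}{1752} \approx 67.391$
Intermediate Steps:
$x{\left(p,I \right)} = p \left(I + p\right)$
$Z{\left(M,K \right)} = - \frac{72}{K + K \left(-4 + K\right)}$ ($Z{\left(M,K \right)} = - 6 \frac{8 + 4}{K \left(-4 + K\right) + K} = - 6 \frac{12}{K + K \left(-4 + K\right)} = - \frac{72}{K + K \left(-4 + K\right)}$)
$U{\left(a,c \right)} = a c$
$\frac{717 + 49884}{U{\left(Z{\left(9,-4 \right)},-292 \right)}} = \frac{717 + 49884}{- \frac{72}{\left(-4\right) \left(-3 - 4\right)} \left(-292\right)} = \frac{50601}{\left(-72\right) \left(- \frac{1}{4}\right) \frac{1}{-7} \left(-292\right)} = \frac{50601}{\left(-72\right) \left(- \frac{1}{4}\right) \left(- \frac{1}{7}\right) \left(-292\right)} = \frac{50601}{\left(- \frac{18}{7}\right) \left(-292\right)} = \frac{50601}{\frac{5256}{7}} = 50601 \cdot \frac{7}{5256} = \frac{118069}{1752}$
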